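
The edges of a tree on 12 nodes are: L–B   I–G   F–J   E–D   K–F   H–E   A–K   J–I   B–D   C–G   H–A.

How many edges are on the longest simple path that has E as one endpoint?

8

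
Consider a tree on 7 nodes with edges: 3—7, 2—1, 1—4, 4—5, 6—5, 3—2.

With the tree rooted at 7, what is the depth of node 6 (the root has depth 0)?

6

7 → 3 → 2 → 1 → 4 → 5 → 6 — 6 edges.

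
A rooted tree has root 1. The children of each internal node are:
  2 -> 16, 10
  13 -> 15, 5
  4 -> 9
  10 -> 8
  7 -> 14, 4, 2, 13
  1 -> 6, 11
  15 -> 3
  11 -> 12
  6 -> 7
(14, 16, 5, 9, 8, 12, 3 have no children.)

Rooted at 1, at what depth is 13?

3

Path from 1 to 13: 1 – 6 – 7 – 13, which has 3 edges.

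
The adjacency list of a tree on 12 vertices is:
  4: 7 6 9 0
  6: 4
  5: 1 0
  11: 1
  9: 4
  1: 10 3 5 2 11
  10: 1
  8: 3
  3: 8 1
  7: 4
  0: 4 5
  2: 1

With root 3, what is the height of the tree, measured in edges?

5

The longest root-to-leaf path is 3 – 1 – 5 – 0 – 4 – 9 (5 edges).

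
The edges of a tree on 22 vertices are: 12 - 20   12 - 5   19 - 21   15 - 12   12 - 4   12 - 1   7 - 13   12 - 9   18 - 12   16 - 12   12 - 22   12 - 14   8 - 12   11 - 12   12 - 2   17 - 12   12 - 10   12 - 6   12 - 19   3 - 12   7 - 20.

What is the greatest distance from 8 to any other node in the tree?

Distances from 8 peak at 4, attained at 13.
8–12–20–7–13

4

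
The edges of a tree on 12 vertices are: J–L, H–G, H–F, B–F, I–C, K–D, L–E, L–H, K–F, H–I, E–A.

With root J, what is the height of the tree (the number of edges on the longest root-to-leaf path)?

5

A deepest node is D, reached by J → L → H → F → K → D.
That path has 5 edges, so the height is 5.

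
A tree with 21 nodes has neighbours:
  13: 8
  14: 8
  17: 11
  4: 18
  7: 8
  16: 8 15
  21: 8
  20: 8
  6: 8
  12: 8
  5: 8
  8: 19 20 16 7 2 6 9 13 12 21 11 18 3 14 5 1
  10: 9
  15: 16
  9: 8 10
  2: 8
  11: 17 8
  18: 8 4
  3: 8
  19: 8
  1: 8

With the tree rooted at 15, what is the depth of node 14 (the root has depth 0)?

15 → 16 → 8 → 14 — 3 edges.

3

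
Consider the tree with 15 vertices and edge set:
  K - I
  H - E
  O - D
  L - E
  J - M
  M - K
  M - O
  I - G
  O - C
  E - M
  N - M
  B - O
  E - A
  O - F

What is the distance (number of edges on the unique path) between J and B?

J – M – O – B: 3 edges.

3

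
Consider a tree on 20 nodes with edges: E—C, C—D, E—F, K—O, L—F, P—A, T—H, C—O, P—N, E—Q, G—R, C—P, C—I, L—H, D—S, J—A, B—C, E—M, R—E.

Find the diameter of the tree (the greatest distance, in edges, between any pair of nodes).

8

BFS from T reaches J last, at distance 8; BFS from J confirms no node is farther.
Path: T – H – L – F – E – C – P – A – J.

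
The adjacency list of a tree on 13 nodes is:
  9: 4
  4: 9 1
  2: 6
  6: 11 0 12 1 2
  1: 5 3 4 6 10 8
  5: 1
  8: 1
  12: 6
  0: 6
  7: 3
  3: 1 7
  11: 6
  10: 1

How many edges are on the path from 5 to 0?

3

The path is 5–1–6–0, which has 3 edges.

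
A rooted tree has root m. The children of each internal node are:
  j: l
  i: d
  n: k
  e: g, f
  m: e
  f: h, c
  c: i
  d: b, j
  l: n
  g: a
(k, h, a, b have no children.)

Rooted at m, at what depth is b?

6

Path from m to b: m – e – f – c – i – d – b, which has 6 edges.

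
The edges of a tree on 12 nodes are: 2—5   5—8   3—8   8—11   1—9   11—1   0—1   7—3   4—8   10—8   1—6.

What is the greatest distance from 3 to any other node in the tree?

Distances from 3 peak at 4, attained at 6 (9, 0 also at distance 4).
3-8-11-1-6

4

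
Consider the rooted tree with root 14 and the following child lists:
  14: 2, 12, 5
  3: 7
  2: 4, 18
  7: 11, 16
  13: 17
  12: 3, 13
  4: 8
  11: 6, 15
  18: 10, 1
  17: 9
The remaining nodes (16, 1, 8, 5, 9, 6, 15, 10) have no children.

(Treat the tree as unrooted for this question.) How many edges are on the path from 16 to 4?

16 – 7 – 3 – 12 – 14 – 2 – 4: 6 edges.

6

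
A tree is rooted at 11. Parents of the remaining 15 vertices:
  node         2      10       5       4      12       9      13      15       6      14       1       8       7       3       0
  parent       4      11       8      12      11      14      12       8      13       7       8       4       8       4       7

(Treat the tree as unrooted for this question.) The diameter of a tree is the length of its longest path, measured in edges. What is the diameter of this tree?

BFS from 10 reaches 9 last, at distance 7; BFS from 9 confirms no node is farther.
Path: 10 – 11 – 12 – 4 – 8 – 7 – 14 – 9.

7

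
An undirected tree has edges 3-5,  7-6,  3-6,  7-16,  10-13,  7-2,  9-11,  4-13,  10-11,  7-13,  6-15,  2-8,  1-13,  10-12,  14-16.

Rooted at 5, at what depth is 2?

4

5 → 3 → 6 → 7 → 2 — 4 edges.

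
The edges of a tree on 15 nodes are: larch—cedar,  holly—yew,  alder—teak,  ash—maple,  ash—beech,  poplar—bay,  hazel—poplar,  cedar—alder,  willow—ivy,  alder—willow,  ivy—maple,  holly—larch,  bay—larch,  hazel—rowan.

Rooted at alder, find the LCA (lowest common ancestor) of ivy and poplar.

alder

Ancestors of ivy (toward the root): ivy, willow, alder.
Ancestors of poplar: poplar, bay, larch, cedar, alder.
The deepest node appearing in both lists is alder.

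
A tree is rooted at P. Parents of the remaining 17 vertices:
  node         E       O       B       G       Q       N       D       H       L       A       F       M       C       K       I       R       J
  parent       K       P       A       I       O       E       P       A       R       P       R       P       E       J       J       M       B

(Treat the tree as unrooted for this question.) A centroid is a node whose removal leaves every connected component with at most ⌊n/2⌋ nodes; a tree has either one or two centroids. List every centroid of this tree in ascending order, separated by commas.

A

Delete A: the remaining components have sizes 8, 8, 1. Max 8 ≤ 9, so A is a centroid.
No neighbour of A does as well, so A is the unique centroid.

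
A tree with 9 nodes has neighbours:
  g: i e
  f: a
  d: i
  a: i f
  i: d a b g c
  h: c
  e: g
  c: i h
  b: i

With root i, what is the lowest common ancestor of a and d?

i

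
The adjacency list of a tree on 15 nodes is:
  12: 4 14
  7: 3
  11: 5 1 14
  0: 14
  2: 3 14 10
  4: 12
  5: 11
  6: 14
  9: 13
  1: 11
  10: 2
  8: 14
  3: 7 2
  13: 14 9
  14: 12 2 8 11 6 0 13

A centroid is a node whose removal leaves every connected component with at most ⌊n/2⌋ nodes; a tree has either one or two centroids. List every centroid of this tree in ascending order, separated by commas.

14

Delete 14: the remaining components have sizes 4, 3, 2, 2, 1, 1, 1. Max 4 ≤ 7, so 14 is a centroid.
No neighbour of 14 does as well, so 14 is the unique centroid.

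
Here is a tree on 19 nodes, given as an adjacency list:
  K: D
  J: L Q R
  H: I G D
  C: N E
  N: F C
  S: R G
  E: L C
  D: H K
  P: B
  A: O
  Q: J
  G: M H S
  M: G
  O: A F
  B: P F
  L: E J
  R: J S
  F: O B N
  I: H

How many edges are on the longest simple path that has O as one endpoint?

A farthest node from O is K.
The path O-F-N-C-E-L-J-R-S-G-H-D-K has 12 edges.

12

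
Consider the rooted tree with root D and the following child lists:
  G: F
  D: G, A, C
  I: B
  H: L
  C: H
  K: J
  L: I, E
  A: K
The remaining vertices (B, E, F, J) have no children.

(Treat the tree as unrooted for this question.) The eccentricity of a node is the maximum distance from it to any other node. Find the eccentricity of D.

The node farthest from D is B, via D – C – H – L – I – B — 5 edges.

5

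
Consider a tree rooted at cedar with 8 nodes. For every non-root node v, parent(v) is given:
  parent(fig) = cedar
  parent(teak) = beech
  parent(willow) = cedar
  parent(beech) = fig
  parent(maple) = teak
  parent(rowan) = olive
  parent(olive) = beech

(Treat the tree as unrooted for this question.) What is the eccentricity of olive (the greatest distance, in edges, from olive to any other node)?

The node farthest from olive is willow, via olive-beech-fig-cedar-willow — 4 edges.

4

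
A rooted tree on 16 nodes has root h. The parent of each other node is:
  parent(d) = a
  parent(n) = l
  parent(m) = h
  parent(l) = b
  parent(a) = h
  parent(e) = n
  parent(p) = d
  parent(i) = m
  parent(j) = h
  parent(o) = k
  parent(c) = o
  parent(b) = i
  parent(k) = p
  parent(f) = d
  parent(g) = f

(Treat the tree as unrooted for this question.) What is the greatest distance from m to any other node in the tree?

The node farthest from m is c, via m – h – a – d – p – k – o – c — 7 edges.

7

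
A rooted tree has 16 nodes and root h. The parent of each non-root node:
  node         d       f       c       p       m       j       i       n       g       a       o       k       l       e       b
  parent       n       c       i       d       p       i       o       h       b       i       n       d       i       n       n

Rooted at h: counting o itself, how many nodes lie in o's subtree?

7

The subtree rooted at o contains: o, i, j, c, l, a, f — 7 nodes.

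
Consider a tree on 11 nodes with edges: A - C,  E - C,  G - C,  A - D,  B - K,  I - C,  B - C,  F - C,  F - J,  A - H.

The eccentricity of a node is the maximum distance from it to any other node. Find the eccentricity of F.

3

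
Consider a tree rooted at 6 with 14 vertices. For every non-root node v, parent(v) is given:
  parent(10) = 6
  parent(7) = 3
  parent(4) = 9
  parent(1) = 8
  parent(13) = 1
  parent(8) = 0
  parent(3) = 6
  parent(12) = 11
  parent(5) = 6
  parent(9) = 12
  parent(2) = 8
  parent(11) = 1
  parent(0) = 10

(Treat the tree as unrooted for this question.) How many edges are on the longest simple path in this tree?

10

Starting from 4, a farthest node is 7 at distance 10.
One longest path: 4 - 9 - 12 - 11 - 1 - 8 - 0 - 10 - 6 - 3 - 7.
So the diameter is 10.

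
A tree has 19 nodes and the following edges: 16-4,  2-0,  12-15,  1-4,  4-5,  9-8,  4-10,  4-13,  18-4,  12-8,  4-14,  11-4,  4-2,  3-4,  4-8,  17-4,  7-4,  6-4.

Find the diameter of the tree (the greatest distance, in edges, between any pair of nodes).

5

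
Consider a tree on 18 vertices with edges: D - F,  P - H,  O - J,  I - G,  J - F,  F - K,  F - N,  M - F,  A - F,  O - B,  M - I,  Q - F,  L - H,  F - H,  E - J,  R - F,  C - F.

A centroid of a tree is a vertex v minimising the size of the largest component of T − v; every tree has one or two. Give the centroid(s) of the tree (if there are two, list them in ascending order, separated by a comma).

Removing F splits the tree into components of sizes 4, 3, 3, 1, 1, 1, 1, 1, 1, 1; the largest is 4 ≤ ⌊18/2⌋ = 9.
Every other node leaves some component of size > 9, so the centroid is unique.

F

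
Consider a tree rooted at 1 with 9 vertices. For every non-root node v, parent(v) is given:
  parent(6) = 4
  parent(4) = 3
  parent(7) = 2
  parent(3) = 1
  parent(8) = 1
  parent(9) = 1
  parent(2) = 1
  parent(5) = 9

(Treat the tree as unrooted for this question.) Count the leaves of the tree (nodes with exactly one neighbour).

The leaves are 5, 6, 7, 8.
That is 4 leaves.

4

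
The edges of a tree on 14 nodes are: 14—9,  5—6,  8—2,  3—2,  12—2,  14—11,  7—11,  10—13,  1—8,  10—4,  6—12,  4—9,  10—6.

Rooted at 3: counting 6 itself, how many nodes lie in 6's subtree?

6's subtree: {6, 10, 5, 13, 4, 9, 14, 11, 7}, size 9.

9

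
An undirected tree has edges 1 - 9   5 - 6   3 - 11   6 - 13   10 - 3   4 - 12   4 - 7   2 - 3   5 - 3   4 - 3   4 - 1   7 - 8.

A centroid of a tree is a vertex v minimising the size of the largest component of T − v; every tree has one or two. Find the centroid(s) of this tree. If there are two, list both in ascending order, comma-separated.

Removing 3 splits the tree into components of sizes 6, 3, 1, 1, 1; the largest is 6 ≤ ⌊13/2⌋ = 6.
No neighbour of 3 does as well, so 3 is the unique centroid.

3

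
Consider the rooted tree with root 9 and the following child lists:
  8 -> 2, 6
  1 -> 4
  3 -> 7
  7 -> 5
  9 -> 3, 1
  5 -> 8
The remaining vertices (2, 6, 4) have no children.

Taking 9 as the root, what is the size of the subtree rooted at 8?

3

The subtree rooted at 8 contains: 8, 2, 6 — 3 nodes.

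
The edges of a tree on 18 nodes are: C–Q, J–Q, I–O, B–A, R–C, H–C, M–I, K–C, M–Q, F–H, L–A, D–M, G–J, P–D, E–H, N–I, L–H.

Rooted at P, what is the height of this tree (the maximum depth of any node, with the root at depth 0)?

B sits deepest: P-D-M-Q-C-H-L-A-B — 8 edges from the root.

8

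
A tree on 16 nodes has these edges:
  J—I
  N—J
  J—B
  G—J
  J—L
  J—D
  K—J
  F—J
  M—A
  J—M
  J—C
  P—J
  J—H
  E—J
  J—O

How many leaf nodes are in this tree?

14

Degree-1 nodes: A, B, C, D, E, F, G, H, I, K, L, N, O, P — 14 of them.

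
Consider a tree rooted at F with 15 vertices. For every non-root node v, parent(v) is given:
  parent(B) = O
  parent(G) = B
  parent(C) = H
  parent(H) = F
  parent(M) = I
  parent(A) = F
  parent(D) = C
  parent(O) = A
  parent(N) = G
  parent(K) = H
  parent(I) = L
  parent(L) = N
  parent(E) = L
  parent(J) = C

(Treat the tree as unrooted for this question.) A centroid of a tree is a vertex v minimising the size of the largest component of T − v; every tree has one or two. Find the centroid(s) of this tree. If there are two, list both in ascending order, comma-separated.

O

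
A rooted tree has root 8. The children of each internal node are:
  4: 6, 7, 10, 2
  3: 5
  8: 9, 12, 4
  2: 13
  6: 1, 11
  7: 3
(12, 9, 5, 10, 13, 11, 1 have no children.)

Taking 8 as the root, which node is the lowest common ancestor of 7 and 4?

Ancestors of 7 (toward the root): 7, 4, 8.
Ancestors of 4: 4, 8.
The deepest node appearing in both lists is 4.

4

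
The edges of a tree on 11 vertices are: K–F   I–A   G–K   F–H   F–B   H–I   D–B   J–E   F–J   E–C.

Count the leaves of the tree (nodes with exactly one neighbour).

4

The leaves are A, C, D, G.
That is 4 leaves.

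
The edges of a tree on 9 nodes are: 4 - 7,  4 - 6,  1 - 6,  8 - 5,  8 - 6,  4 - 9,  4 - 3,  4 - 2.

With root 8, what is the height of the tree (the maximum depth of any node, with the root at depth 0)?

9 sits deepest: 8–6–4–9 — 3 edges from the root.

3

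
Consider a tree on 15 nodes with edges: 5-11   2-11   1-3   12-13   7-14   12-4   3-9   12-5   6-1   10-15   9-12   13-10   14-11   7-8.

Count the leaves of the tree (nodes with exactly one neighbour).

Degree-1 nodes: 2, 4, 6, 8, 15 — 5 of them.

5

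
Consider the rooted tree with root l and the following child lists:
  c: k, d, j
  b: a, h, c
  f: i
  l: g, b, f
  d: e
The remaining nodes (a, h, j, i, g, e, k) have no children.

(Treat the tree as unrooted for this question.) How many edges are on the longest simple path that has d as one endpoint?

5

Distances from d peak at 5, attained at i.
d–c–b–l–f–i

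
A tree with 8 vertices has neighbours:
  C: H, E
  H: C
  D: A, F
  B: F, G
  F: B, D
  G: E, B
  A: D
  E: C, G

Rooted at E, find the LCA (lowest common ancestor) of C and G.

E

C's ancestor chain is C, E and G's is G, E; they first meet at E.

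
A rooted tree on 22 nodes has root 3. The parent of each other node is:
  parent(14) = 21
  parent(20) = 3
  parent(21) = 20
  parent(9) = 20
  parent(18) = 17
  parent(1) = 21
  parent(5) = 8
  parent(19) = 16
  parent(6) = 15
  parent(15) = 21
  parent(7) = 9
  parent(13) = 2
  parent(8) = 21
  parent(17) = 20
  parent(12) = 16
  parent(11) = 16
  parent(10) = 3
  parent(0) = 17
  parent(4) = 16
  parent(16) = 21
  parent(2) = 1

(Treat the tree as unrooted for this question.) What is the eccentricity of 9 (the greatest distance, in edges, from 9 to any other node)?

The node farthest from 9 is 13, via 9 – 20 – 21 – 1 – 2 – 13 — 5 edges.

5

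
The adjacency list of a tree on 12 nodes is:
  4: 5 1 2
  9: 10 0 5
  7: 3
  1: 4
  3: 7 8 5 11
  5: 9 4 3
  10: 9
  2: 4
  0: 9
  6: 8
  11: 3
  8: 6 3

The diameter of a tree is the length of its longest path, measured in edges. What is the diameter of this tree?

5

Starting from 6, a farthest node is 0 at distance 5.
One longest path: 6-8-3-5-9-0.
So the diameter is 5.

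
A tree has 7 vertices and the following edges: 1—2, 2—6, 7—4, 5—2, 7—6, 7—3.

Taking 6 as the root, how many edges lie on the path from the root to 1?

Climbing from 1 to the root: 1 – 2 – 6. That's 2 steps.

2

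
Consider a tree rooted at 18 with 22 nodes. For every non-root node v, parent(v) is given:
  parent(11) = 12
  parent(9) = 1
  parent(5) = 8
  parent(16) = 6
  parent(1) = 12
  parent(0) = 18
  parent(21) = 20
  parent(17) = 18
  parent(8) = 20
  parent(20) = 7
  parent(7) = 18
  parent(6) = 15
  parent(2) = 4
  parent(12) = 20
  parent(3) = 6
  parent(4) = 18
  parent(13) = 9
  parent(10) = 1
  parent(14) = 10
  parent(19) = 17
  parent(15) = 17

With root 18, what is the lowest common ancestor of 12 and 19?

18

Ancestors of 12 (toward the root): 12, 20, 7, 18.
Ancestors of 19: 19, 17, 18.
The deepest node appearing in both lists is 18.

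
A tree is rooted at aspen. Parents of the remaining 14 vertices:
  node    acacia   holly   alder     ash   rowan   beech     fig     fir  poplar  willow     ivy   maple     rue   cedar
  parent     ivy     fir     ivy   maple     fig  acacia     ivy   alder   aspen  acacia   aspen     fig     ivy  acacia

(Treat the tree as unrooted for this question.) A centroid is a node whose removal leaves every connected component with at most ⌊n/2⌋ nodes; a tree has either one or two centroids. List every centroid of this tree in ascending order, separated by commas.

If ivy is removed the pieces have sizes 4, 4, 3, 2, 1, all ≤ ⌊15/2⌋ = 7.
No neighbour of ivy does as well, so ivy is the unique centroid.

ivy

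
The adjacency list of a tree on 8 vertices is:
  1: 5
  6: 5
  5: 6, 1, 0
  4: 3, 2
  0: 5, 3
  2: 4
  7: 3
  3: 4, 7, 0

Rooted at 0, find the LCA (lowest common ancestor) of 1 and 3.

Ancestors of 1 (toward the root): 1, 5, 0.
Ancestors of 3: 3, 0.
The deepest node appearing in both lists is 0.

0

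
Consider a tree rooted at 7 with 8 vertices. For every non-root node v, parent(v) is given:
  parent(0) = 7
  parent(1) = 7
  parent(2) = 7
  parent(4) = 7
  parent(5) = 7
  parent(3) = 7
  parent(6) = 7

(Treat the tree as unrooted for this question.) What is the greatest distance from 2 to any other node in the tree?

Distances from 2 peak at 2, attained at 1 (5, 0, 3, 4, 6 also at distance 2).
2–7–1

2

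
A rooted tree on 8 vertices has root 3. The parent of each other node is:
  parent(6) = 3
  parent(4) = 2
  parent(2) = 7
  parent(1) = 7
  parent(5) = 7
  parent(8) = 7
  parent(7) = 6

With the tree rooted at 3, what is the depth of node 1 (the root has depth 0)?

3

3 → 6 → 7 → 1 — 3 edges.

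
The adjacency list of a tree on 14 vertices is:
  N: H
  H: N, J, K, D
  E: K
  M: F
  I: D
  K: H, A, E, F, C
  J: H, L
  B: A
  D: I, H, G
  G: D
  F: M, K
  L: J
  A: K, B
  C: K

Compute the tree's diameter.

Starting from M, a farthest node is I at distance 5.
One longest path: M – F – K – H – D – I.
So the diameter is 5.

5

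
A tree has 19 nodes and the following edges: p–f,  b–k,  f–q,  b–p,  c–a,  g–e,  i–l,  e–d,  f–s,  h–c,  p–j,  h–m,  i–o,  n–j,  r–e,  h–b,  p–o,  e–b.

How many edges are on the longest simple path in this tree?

7

A longest path is a-c-h-b-p-o-i-l, with 7 edges.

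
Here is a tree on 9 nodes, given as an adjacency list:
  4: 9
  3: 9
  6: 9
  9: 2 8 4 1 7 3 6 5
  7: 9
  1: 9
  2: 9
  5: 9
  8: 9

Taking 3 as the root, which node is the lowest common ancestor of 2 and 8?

9

2's ancestor chain is 2, 9, 3 and 8's is 8, 9, 3; they first meet at 9.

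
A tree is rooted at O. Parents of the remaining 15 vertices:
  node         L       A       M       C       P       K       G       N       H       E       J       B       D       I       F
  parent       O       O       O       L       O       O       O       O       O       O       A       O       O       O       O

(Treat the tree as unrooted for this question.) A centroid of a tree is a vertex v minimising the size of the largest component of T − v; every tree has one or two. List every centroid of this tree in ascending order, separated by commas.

O

If O is removed the pieces have sizes 2, 2, 1, 1, 1, 1, 1, 1, 1, 1, 1, 1, 1, all ≤ ⌊16/2⌋ = 8.
No neighbour of O does as well, so O is the unique centroid.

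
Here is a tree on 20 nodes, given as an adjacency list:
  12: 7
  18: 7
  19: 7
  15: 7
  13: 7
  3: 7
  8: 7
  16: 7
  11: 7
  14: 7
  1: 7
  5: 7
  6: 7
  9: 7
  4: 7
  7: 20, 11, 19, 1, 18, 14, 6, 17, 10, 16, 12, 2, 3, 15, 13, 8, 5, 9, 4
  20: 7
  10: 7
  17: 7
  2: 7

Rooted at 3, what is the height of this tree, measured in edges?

2

The longest root-to-leaf path is 3-7-16 (2 edges).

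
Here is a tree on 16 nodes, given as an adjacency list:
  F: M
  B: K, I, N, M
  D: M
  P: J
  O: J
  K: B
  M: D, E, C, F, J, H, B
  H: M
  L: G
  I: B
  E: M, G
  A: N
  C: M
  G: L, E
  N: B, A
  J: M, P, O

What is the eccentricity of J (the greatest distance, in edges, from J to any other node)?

The node farthest from J is L (A also at distance 4), via J–M–E–G–L — 4 edges.

4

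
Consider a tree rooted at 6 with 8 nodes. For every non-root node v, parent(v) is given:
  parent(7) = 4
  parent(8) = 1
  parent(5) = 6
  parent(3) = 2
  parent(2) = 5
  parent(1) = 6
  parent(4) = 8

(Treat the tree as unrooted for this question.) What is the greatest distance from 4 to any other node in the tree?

Distances from 4 peak at 6, attained at 3.
4–8–1–6–5–2–3

6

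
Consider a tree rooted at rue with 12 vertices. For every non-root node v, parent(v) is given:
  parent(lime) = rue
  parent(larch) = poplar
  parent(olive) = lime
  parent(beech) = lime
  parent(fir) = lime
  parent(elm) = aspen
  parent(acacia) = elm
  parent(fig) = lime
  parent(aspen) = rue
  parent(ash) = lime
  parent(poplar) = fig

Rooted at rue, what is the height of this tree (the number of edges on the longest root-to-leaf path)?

larch sits deepest: rue – lime – fig – poplar – larch — 4 edges from the root.

4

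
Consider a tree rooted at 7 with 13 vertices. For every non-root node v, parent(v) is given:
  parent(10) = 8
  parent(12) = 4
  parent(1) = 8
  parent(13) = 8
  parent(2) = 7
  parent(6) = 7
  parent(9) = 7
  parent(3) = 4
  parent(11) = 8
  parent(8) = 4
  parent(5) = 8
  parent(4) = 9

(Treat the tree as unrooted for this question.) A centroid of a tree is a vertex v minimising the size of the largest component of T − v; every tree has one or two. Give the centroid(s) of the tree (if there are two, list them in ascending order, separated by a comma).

4

Removing 4 splits the tree into components of sizes 6, 4, 1, 1; the largest is 6 ≤ ⌊13/2⌋ = 6.
No neighbour of 4 does as well, so 4 is the unique centroid.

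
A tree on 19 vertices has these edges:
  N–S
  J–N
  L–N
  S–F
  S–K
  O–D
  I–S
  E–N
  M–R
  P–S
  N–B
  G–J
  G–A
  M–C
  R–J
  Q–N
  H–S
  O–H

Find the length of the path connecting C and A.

The path is C - M - R - J - G - A, which has 5 edges.

5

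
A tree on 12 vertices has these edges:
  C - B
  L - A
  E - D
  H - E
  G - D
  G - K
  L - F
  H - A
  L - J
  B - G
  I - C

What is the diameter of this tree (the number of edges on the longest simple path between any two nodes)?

9

A longest path is F - L - A - H - E - D - G - B - C - I, with 9 edges.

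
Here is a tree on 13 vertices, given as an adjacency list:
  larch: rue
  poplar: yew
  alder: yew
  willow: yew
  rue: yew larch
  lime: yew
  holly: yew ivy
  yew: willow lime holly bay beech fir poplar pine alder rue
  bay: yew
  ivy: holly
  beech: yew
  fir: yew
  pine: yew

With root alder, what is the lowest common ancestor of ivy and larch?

yew

Path ivy→root: ivy holly yew alder; path larch→root: larch rue yew alder.
First common node: yew.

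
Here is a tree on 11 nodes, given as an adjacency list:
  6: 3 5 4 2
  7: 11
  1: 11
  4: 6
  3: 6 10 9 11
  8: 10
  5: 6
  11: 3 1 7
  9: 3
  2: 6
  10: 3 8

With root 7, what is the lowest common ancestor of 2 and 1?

Ancestors of 2 (toward the root): 2, 6, 3, 11, 7.
Ancestors of 1: 1, 11, 7.
The deepest node appearing in both lists is 11.

11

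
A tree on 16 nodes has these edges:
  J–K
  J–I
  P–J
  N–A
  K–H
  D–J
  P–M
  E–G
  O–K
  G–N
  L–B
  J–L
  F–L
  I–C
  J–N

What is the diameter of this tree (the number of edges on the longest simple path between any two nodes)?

5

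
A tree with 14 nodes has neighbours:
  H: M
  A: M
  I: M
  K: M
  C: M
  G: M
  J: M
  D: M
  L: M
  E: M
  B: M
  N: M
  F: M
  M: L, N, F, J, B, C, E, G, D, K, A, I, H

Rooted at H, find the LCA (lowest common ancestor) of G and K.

Path G→root: G M H; path K→root: K M H.
First common node: M.

M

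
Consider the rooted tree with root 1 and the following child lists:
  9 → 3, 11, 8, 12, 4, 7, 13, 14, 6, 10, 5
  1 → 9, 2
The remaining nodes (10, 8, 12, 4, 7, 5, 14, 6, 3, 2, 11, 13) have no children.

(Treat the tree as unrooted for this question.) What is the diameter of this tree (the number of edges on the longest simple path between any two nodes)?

A longest path is 2–1–9–3, with 3 edges.

3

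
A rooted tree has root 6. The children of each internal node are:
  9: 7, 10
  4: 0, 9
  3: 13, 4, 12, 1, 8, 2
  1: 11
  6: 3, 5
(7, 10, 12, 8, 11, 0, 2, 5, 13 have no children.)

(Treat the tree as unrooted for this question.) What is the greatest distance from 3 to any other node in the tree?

3

The node farthest from 3 is 10 (7 also at distance 3), via 3 – 4 – 9 – 10 — 3 edges.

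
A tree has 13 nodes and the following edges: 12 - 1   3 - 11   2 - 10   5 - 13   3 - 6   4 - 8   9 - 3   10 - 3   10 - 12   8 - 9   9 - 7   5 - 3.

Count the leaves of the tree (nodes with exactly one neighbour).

Degree-1 nodes: 1, 2, 4, 6, 7, 11, 13 — 7 of them.

7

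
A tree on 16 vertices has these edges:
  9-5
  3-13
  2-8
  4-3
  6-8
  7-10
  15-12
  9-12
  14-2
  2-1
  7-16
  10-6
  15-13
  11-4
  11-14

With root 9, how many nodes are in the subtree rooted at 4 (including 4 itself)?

Descendants of 4 (including itself): 4, 11, 14, 2, 8, 1, 6, 10, 7, 16. That's 10.

10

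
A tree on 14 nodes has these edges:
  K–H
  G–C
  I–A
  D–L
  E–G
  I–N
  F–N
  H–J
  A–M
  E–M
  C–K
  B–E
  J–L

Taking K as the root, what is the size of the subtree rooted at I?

The subtree rooted at I contains: I, N, F — 3 nodes.

3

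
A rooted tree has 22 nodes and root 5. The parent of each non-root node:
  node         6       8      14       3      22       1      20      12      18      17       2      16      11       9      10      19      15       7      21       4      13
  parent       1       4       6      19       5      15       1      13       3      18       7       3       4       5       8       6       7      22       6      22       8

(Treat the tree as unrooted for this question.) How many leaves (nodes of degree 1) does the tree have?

Degree-1 nodes: 2, 9, 10, 11, 12, 14, 16, 17, 20, 21 — 10 of them.

10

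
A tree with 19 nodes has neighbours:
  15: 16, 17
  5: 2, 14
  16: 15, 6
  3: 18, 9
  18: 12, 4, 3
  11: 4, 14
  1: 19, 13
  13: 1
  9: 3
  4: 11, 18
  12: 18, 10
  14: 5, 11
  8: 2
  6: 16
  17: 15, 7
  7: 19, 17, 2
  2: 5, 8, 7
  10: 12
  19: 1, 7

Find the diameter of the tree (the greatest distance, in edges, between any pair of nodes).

12

BFS from 6 reaches 10 last, at distance 12; BFS from 10 confirms no node is farther.
Path: 6–16–15–17–7–2–5–14–11–4–18–12–10.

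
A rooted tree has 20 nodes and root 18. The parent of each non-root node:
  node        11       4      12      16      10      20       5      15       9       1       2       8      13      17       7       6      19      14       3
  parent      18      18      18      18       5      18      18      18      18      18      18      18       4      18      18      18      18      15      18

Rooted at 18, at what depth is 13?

2

Path from 18 to 13: 18 → 4 → 13, which has 2 edges.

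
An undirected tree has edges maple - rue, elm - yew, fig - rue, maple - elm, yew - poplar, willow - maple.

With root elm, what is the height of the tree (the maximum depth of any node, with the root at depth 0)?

A deepest node is fig, reached by elm–maple–rue–fig.
That path has 3 edges, so the height is 3.

3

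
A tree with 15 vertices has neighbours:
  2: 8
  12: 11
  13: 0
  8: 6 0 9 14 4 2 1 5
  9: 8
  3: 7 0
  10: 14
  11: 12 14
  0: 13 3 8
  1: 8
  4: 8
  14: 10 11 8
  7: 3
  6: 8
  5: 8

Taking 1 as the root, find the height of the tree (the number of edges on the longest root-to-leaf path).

12 sits deepest: 1 → 8 → 14 → 11 → 12 — 4 edges from the root.

4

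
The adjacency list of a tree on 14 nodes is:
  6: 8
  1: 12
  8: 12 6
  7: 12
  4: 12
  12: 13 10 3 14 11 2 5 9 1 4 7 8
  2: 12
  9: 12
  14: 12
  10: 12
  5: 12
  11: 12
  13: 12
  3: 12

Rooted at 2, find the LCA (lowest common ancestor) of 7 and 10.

Path 7→root: 7 12 2; path 10→root: 10 12 2.
First common node: 12.

12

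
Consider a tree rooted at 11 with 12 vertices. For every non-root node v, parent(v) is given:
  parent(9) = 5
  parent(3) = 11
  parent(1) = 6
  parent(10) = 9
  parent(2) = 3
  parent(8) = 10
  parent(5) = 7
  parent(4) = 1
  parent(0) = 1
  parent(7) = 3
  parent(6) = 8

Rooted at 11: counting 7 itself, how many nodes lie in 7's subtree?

9

7's subtree: {7, 5, 9, 10, 8, 6, 1, 4, 0}, size 9.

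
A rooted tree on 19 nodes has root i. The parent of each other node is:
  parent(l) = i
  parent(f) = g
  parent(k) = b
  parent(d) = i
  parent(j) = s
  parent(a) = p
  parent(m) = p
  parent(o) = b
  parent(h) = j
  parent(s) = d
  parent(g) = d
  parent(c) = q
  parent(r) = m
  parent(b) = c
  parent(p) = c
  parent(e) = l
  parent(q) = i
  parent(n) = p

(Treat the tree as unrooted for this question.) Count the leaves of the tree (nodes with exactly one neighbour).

8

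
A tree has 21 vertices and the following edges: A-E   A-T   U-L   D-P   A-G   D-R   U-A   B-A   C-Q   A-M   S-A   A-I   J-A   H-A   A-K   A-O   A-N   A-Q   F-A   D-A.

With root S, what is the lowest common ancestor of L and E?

L's ancestor chain is L, U, A, S and E's is E, A, S; they first meet at A.

A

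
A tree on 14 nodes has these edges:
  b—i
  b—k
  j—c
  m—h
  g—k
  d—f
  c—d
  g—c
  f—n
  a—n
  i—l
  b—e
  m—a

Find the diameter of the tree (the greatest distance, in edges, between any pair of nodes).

11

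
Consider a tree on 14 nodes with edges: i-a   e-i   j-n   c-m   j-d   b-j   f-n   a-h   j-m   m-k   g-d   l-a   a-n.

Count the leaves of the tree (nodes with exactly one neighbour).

Exactly 8 nodes have a single neighbour: b, c, e, f, g, h, k, l.

8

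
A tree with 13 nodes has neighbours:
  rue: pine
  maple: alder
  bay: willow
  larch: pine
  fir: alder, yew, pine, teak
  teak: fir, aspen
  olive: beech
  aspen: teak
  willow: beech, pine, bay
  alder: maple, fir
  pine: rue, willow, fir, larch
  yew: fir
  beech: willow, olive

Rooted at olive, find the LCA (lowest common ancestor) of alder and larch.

pine

alder's ancestor chain is alder, fir, pine, willow, beech, olive and larch's is larch, pine, willow, beech, olive; they first meet at pine.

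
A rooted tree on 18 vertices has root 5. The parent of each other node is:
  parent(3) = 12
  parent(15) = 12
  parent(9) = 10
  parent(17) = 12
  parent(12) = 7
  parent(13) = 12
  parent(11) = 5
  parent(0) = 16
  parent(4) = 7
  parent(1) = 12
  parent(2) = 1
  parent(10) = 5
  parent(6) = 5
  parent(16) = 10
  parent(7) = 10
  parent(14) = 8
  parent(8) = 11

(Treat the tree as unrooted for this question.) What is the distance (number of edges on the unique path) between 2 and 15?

Walking from 2: 2 – 1 – 12 – 15. Length 3.

3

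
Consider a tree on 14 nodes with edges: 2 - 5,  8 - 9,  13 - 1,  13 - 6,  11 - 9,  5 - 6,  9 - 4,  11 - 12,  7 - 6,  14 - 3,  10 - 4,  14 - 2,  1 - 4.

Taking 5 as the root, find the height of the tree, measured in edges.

7

12 sits deepest: 5-6-13-1-4-9-11-12 — 7 edges from the root.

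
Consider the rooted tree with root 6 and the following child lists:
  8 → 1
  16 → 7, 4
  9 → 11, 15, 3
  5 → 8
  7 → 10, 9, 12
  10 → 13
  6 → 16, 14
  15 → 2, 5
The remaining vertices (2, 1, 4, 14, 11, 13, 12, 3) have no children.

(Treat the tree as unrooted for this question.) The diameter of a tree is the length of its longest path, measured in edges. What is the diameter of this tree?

Starting from 1, a farthest node is 14 at distance 8.
One longest path: 1-8-5-15-9-7-16-6-14.
So the diameter is 8.

8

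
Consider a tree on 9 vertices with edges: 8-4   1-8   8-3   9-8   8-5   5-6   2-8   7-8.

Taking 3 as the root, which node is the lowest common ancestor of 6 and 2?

8

6's ancestor chain is 6, 5, 8, 3 and 2's is 2, 8, 3; they first meet at 8.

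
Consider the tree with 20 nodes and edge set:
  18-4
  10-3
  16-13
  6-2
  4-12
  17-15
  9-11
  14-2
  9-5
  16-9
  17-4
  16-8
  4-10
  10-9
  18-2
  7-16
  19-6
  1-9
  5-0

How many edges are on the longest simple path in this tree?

8

Starting from 7, a farthest node is 19 at distance 8.
One longest path: 7 - 16 - 9 - 10 - 4 - 18 - 2 - 6 - 19.
So the diameter is 8.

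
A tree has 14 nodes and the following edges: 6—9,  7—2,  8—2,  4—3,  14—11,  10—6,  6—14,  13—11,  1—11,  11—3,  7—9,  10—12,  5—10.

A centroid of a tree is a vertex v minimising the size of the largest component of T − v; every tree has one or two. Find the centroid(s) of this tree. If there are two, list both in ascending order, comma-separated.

Removing 6 splits the tree into components of sizes 6, 4, 3; the largest is 6 ≤ ⌊14/2⌋ = 7.
No neighbour of 6 does as well, so 6 is the unique centroid.

6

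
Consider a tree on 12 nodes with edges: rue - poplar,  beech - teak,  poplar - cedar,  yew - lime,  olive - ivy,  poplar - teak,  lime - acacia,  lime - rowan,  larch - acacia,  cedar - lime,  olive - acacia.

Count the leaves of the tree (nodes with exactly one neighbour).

Degree-1 nodes: beech, ivy, larch, rowan, rue, yew — 6 of them.

6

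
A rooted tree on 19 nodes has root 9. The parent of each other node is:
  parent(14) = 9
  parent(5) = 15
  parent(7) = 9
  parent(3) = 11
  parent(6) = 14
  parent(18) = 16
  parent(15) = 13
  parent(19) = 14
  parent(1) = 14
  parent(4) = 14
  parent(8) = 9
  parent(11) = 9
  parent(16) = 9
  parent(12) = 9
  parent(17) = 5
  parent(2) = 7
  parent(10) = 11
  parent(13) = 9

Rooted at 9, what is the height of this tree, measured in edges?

A deepest node is 17, reached by 9 – 13 – 15 – 5 – 17.
That path has 4 edges, so the height is 4.

4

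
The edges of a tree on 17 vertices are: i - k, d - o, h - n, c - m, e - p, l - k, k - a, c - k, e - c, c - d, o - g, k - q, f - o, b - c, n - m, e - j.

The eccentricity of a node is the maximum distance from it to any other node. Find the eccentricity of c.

3

Distances from c peak at 3, attained at g (f, h also at distance 3).
c–d–o–g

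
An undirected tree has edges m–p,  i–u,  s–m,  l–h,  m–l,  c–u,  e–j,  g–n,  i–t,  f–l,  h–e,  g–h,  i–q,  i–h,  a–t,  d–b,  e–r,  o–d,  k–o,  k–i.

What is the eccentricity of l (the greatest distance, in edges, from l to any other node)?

6

The node farthest from l is b, via l – h – i – k – o – d – b — 6 edges.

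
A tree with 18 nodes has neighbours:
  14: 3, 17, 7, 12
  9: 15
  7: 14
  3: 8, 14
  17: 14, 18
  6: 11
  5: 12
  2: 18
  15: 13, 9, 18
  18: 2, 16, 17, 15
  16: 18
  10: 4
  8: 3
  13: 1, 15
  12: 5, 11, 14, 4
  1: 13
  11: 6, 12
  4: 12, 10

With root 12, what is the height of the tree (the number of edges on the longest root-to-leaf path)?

6

1 sits deepest: 12-14-17-18-15-13-1 — 6 edges from the root.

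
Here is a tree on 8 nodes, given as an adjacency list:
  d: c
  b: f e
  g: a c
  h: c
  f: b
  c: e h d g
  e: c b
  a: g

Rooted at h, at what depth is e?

Path from h to e: h → c → e, which has 2 edges.

2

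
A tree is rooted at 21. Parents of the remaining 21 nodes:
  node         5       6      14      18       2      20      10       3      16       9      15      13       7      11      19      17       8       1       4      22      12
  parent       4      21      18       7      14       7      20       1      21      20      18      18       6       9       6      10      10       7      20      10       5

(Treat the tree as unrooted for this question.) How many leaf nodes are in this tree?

The leaves are 2, 3, 8, 11, 12, 13, 15, 16, 17, 19, 22.
That is 11 leaves.

11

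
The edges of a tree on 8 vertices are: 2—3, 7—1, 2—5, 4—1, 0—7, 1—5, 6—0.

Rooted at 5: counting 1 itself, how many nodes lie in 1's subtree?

1's subtree: {1, 7, 4, 0, 6}, size 5.

5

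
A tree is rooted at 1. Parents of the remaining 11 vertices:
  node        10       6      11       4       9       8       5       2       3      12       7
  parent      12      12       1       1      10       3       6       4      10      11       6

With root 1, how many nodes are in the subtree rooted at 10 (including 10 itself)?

4

10's subtree: {10, 3, 9, 8}, size 4.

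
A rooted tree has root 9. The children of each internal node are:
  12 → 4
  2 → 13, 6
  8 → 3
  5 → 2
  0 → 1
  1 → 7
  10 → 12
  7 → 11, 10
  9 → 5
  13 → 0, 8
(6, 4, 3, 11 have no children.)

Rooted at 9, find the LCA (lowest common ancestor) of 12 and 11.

7

12's ancestor chain is 12, 10, 7, 1, 0, 13, 2, 5, 9 and 11's is 11, 7, 1, 0, 13, 2, 5, 9; they first meet at 7.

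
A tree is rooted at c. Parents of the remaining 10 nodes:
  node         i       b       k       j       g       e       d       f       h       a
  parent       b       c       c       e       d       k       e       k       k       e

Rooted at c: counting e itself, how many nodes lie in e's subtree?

The subtree rooted at e contains: e, j, d, a, g — 5 nodes.

5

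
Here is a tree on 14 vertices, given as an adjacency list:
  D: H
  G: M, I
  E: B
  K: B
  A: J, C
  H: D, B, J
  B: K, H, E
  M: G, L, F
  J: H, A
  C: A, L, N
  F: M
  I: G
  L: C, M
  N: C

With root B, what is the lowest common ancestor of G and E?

Ancestors of G (toward the root): G, M, L, C, A, J, H, B.
Ancestors of E: E, B.
The deepest node appearing in both lists is B.

B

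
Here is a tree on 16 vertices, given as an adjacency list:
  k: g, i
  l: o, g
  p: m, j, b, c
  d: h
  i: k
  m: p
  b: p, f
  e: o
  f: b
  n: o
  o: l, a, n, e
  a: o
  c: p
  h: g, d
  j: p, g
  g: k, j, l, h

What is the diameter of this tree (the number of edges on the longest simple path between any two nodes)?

7

Starting from a, a farthest node is f at distance 7.
One longest path: a–o–l–g–j–p–b–f.
So the diameter is 7.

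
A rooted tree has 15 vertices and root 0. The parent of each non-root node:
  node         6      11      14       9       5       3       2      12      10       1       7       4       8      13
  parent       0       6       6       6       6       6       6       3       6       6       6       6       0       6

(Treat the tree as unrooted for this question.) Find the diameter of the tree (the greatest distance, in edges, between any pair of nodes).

A longest path is 8-0-6-3-12, with 4 edges.

4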